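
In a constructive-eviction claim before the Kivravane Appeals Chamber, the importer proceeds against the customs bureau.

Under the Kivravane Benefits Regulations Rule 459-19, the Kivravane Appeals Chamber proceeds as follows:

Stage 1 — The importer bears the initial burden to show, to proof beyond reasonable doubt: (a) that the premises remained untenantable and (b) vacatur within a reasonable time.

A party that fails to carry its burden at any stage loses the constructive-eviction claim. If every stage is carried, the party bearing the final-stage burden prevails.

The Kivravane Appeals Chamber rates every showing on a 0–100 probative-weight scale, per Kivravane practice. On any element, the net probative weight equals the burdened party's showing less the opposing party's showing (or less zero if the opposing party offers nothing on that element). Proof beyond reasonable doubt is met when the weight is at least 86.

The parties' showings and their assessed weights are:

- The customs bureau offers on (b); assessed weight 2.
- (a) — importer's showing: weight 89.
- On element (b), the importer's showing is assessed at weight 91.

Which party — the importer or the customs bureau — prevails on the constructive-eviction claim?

importer

At Stage 1 the importer must meet proof beyond reasonable doubt (weight is at least 86): on (a) the weight is 89, ≥ 86, so (a) meets the standard; on (b) the weight is 91 less the opposing 2 gives net 89, ≥ 86, so (b) meets the standard.
  All elements met at the final stage.
With every stage satisfied, the importer prevails.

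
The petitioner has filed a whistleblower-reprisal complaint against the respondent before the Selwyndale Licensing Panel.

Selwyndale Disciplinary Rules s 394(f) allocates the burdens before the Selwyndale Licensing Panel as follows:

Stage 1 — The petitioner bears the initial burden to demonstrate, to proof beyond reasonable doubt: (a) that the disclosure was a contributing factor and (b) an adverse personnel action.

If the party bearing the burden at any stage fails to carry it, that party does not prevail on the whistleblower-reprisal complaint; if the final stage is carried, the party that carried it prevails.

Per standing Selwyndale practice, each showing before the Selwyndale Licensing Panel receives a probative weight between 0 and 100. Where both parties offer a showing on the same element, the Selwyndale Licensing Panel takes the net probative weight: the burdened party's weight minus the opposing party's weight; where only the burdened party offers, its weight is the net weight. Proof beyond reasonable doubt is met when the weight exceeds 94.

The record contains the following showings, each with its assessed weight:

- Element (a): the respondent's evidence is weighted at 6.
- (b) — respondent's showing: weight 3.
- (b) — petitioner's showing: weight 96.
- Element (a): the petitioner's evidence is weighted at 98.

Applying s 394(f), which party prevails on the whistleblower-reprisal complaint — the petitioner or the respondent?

respondent

At Stage 1 the petitioner must meet proof beyond reasonable doubt (weight exceeds 94): on (a) the weight is 98 less the opposing 6 gives net 92, which does not exceed 94, so (a) does not meet the standard; on (b) the weight is 96 less the opposing 3 gives net 93, ≤ 94, so (b) does not meet the standard.
  The petitioner does not carry Stage 1.
The respondent prevails.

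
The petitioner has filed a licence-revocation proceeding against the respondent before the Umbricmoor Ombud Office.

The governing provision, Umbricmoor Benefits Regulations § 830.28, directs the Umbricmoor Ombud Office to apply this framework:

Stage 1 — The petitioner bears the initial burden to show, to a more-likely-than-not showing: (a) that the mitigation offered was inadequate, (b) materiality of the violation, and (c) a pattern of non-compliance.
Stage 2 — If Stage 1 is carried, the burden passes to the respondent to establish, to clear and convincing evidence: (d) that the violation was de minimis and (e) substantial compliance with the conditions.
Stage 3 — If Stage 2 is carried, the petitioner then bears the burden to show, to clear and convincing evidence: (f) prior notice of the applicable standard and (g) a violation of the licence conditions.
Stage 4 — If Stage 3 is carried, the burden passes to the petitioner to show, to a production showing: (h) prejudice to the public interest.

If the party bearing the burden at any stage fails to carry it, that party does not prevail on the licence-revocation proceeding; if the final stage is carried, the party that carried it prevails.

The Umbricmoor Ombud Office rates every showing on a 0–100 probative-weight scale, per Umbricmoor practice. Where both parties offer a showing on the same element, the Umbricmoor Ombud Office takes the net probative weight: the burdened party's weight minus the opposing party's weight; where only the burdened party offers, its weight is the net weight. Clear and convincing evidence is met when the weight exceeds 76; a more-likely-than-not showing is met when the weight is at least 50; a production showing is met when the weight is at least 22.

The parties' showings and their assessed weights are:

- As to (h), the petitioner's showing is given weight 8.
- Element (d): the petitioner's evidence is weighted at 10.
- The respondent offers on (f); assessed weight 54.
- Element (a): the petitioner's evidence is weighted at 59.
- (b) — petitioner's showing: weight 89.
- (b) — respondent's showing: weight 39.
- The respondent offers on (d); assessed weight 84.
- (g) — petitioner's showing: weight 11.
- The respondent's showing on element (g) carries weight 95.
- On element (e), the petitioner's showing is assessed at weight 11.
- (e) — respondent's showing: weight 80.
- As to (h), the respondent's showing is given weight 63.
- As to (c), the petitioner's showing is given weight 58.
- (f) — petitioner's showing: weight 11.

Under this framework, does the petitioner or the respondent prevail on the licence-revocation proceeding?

petitioner

Stage 1 (petitioner, a more-likely-than-not showing, weight is at least 50): (a) 59 ≥ 50 — meets; (b) net 89−39=50 ≥ 50 — meets; (c) 58 ≥ 50 — meets.
  Stage 1 is satisfied; the onus moves to the respondent.
Stage 2 (respondent, clear and convincing evidence, weight exceeds 76): (d) net 84−10=74 ≤ 76 — fails; (e) net 80−11=69 ≤ 76 — fails.
  The respondent does not carry Stage 2.
So the petitioner prevails.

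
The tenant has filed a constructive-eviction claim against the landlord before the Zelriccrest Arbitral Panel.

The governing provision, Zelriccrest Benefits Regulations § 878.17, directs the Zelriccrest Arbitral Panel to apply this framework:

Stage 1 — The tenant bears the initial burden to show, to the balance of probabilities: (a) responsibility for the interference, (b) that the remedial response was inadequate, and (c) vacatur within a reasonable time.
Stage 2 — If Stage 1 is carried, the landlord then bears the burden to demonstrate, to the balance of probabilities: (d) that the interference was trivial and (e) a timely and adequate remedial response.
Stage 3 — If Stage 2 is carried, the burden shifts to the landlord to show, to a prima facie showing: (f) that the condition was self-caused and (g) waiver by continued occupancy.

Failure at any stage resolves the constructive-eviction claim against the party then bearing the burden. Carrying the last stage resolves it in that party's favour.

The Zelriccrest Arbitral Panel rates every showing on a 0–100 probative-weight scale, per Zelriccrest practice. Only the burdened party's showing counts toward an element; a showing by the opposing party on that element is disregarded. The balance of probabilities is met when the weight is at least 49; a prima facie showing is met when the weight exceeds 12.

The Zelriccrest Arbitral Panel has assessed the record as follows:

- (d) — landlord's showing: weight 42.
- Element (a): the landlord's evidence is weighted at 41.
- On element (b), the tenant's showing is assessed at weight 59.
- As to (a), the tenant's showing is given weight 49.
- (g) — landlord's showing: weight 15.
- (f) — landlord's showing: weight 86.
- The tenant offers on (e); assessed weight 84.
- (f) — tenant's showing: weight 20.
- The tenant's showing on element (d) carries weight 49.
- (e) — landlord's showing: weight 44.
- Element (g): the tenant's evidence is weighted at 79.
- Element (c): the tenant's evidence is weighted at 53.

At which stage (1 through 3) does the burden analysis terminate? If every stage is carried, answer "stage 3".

At Stage 1 the tenant must meet the balance of probabilities (weight is at least 49): on (a) the weight is 49 (the landlord's 41 is given no effect), which does reach 49, so (a) meets the standard; on (b) the weight is 59, ≥ 49, so (b) meets the standard; on (c) the weight is 53, ≥ 49, so (c) meets the standard.
  All elements met. The burden passes to the landlord.
At Stage 2 the landlord must meet the balance of probabilities (weight is at least 49): on (d) the weight is 42 (the tenant's 49 is given no effect), < 49, so (d) does not meet the standard; on (e) the weight is 44 (the tenant's 84 is given no effect), which does not reach 49, so (e) does not meet the standard.
  Not every element is met, so the landlord fails to carry Stage 2.
The tenant prevails.

stage 2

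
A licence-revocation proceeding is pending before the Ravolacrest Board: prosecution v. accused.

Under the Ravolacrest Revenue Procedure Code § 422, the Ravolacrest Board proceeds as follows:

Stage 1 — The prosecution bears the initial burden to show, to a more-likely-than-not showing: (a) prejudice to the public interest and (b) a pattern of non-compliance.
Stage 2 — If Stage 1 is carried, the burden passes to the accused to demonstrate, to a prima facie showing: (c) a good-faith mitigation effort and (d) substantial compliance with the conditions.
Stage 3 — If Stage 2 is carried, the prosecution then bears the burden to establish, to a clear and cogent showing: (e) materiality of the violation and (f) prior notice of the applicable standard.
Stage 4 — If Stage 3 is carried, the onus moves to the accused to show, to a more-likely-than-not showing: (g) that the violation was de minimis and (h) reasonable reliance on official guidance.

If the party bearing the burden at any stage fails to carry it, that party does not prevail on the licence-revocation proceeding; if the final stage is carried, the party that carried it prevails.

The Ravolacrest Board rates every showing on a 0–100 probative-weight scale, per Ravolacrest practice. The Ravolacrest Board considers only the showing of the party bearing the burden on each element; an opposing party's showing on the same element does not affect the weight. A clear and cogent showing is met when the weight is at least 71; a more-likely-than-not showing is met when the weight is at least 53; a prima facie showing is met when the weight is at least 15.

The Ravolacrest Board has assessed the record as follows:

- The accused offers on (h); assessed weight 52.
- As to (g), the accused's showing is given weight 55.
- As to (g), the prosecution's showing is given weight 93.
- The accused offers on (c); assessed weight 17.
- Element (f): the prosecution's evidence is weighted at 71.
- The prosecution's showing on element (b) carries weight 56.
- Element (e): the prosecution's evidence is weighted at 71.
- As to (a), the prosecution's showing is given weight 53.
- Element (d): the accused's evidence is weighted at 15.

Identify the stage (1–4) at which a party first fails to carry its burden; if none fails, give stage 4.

Stage 1 (prosecution, a more-likely-than-not showing, weight is at least 53): (a) 53 ≥ 53 — meets; (b) 56 ≥ 53 — meets.
  Stage 1 is satisfied; the onus moves to the accused.
Stage 2 (accused, a prima facie showing, weight is at least 15): (c) 17 ≥ 15 — meets; (d) 15 ≥ 15 — meets.
  The accused carries Stage 2; the prosecution now bears the burden.
Stage 3 (prosecution, a clear and cogent showing, weight is at least 71): (e) 71 ≥ 71 — meets; (f) 71 ≥ 71 — meets.
  The prosecution carries Stage 3; the accused now bears the burden.
Stage 4 (accused, a more-likely-than-not showing, weight is at least 53): (g) 55 (prosecution's 93 disregarded) ≥ 53 — meets; (h) 52 < 53 — fails.
  The accused does not carry Stage 4.
The prosecution prevails.

stage 4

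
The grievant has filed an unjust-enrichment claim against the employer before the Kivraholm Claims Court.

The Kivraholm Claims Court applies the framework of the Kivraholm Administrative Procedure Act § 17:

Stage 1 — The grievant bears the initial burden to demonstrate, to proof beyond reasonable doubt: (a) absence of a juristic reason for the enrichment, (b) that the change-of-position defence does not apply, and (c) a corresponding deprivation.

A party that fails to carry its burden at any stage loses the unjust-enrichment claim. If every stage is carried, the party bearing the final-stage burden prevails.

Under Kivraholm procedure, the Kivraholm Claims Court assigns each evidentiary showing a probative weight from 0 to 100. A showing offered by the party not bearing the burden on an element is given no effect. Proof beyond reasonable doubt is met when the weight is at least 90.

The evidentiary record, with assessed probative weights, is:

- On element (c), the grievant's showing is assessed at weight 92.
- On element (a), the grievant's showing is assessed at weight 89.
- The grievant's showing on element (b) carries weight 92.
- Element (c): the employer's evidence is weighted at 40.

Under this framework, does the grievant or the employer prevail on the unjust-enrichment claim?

employer

At Stage 1 the grievant must meet proof beyond reasonable doubt (weight is at least 90): on (a) the weight is 89, < 90, so (a) does not meet the standard; on (b) the weight is 92, which does reach 90, so (b) meets the standard; on (c) the weight is 92 (the employer's 40 is given no effect), ≥ 90, so (c) meets the standard.
  Stage 1 not carried; the grievant fails its burden.
So the employer prevails.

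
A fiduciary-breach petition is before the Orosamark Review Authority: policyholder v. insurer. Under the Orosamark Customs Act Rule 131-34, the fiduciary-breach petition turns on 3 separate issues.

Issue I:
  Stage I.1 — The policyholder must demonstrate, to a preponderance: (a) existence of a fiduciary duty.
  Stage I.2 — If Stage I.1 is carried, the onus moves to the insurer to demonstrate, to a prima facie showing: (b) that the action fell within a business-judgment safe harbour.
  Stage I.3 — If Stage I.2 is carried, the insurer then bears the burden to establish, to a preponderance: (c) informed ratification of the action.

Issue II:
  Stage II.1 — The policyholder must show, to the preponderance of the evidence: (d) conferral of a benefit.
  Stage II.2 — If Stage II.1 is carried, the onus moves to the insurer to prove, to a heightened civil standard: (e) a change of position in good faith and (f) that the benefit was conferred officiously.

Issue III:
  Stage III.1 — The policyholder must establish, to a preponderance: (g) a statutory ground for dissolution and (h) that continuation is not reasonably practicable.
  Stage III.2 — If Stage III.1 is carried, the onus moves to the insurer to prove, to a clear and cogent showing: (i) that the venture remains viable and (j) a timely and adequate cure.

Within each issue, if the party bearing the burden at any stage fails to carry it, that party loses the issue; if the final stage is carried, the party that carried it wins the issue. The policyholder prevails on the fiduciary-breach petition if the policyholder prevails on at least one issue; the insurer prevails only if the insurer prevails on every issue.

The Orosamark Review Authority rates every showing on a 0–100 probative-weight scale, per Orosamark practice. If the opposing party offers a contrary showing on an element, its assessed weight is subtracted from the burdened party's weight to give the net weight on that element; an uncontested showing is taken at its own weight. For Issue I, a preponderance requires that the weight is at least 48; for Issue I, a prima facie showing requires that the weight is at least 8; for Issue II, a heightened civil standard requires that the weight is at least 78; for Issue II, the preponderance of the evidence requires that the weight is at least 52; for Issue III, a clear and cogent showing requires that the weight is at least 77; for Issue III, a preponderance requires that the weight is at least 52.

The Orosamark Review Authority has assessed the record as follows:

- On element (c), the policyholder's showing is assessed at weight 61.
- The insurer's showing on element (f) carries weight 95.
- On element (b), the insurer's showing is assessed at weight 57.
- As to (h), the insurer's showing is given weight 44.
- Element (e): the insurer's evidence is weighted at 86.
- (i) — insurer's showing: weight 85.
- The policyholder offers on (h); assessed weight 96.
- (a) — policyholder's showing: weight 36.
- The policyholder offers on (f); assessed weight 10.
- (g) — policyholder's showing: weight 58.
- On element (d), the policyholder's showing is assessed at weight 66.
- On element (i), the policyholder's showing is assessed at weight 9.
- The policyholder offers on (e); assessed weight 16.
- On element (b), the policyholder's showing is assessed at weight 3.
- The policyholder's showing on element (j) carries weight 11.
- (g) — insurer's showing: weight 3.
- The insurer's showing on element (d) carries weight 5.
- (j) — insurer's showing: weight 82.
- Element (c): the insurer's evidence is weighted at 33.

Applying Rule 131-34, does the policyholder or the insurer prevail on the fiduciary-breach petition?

— Issue I —
Stage I.1 (policyholder, a preponderance, weight is at least 48): (a) 36 < 48 — fails.
  Not every element is met, so the policyholder fails to carry Stage I.1.
The analysis ends at Stage I.1; the insurer prevails on this issue.
— Issue II —
At Stage II.1 the policyholder must meet the preponderance of the evidence (weight is at least 52): on (d) the weight is 66 less the opposing 5 gives net 61, ≥ 52, so (d) meets the standard.
  Stage II.1 carried; the burden shifts to the insurer.
At Stage II.2 the insurer must meet a heightened civil standard (weight is at least 78): on (e) the weight is 86 less the opposing 16 gives net 70, which does not reach 78, so (e) does not meet the standard; on (f) the weight is 95 less the opposing 10 gives net 85, which does reach 78, so (f) meets the standard.
  Not every element is met, so the insurer fails to carry Stage II.2.
So the policyholder prevails on this issue.
— Issue III —
Stage III.1 (policyholder, a preponderance, weight is at least 52): (g) net 58−3=55 ≥ 52 — meets; (h) net 96−44=52 ≥ 52 — meets.
  Stage III.1 carried; the burden shifts to the insurer.
Stage III.2 (insurer, a clear and cogent showing, weight is at least 77): (i) net 85−9=76 < 77 — fails; (j) net 82−11=71 < 77 — fails.
  Stage III.2 not carried; the insurer fails its burden.
The policyholder prevails on this issue.
Per-issue: Issue I → insurer; Issue II → policyholder; Issue III → policyholder. The policyholder must prevail on at least one issue; overall, the policyholder prevails.

policyholder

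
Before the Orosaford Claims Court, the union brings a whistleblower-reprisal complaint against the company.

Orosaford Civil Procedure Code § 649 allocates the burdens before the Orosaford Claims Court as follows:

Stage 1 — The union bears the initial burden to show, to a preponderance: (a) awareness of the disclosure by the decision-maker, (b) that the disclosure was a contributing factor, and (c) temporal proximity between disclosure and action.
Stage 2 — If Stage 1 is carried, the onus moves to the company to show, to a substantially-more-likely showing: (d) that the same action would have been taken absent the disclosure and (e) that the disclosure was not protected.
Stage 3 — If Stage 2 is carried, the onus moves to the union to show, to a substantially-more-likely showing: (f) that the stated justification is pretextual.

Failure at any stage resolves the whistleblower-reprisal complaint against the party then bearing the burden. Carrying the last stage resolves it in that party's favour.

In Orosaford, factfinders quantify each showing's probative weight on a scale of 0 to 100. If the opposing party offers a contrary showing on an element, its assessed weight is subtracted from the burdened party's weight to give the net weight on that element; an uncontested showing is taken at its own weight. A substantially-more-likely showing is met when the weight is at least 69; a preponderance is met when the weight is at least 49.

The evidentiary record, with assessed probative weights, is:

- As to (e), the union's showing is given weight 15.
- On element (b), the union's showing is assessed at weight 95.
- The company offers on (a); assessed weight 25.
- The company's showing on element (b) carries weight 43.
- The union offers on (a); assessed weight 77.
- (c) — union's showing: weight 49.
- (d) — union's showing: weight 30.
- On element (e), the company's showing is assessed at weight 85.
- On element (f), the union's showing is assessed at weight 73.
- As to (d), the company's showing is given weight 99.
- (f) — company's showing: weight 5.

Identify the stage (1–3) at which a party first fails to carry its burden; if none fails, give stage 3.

stage 3

At Stage 1 the union must meet a preponderance (weight is at least 49): on (a) the weight is 77 less the opposing 25 gives net 52, which does reach 49, so (a) meets the standard; on (b) the weight is 95 less the opposing 43 gives net 52, ≥ 49, so (b) meets the standard; on (c) the weight is 49, ≥ 49, so (c) meets the standard.
  Stage 1 carried; the burden shifts to the company.
At Stage 2 the company must meet a substantially-more-likely showing (weight is at least 69): on (d) the weight is 99 less the opposing 30 gives net 69, which does reach 69, so (d) meets the standard; on (e) the weight is 85 less the opposing 15 gives net 70, ≥ 69, so (e) meets the standard.
  Stage 2 is satisfied; the onus moves to the union.
At Stage 3 the union must meet a substantially-more-likely showing (weight is at least 69): on (f) the weight is 73 less the opposing 5 gives net 68, < 69, so (f) does not meet the standard.
  Stage 3 not carried; the union fails its burden.
The company prevails.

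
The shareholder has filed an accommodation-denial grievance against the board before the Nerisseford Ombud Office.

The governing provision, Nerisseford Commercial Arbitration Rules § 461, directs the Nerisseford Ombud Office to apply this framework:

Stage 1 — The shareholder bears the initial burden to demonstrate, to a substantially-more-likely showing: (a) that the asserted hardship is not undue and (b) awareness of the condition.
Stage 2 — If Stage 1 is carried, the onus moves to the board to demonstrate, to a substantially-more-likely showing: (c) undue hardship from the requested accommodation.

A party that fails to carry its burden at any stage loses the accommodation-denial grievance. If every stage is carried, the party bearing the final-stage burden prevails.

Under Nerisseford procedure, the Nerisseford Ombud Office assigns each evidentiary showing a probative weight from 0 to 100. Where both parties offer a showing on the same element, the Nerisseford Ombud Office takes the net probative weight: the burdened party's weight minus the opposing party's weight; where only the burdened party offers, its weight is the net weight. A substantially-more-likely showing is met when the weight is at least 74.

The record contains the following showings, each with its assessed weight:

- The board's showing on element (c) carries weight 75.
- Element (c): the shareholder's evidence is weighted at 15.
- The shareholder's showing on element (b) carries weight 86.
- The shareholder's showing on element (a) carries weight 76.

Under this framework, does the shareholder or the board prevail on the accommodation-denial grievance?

Stage 1 — burden on shareholder; standard: a substantially-more-likely showing (weight is at least 74).
    (a): 76 ≥ 74 [met]
    (b): 86 ≥ 74 [met]
  Stage 1 is satisfied; the onus moves to the board.
Stage 2 — burden on board; standard: a substantially-more-likely showing (weight is at least 74).
    (c): 75 − 15 = 60 < 74 [not met]
  Stage 2 not carried; the board fails its burden.
The shareholder prevails.

shareholder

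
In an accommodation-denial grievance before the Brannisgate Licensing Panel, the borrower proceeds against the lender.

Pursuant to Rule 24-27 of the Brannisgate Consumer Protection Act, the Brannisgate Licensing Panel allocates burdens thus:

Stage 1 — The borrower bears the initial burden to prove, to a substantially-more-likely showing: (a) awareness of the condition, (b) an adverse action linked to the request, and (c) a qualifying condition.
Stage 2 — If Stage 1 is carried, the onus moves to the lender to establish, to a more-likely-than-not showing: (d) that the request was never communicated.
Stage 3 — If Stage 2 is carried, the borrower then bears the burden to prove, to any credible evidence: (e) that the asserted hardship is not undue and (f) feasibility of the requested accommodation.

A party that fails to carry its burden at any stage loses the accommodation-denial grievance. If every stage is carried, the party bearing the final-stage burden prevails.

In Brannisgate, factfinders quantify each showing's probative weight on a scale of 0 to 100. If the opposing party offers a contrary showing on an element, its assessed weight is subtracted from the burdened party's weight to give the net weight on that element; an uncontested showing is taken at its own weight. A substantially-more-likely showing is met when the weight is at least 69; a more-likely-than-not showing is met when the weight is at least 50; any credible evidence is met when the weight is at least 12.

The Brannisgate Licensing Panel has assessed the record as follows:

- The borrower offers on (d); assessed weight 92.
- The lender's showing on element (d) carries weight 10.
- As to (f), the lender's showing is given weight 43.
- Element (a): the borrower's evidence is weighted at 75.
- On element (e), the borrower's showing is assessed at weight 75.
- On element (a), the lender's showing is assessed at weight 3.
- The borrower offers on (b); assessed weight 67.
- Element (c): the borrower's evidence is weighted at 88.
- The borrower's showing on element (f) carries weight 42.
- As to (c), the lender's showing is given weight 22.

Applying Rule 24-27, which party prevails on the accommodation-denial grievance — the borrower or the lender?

lender

Stage 1 — burden on borrower; standard: a substantially-more-likely showing (weight is at least 69).
    (a): 75 − 3 = 72 ≥ 69 [met]
    (b): 67 < 69 [not met]
    (c): 88 − 22 = 66 < 69 [not met]
  Not every element is met, so the borrower fails to carry Stage 1.
The lender prevails.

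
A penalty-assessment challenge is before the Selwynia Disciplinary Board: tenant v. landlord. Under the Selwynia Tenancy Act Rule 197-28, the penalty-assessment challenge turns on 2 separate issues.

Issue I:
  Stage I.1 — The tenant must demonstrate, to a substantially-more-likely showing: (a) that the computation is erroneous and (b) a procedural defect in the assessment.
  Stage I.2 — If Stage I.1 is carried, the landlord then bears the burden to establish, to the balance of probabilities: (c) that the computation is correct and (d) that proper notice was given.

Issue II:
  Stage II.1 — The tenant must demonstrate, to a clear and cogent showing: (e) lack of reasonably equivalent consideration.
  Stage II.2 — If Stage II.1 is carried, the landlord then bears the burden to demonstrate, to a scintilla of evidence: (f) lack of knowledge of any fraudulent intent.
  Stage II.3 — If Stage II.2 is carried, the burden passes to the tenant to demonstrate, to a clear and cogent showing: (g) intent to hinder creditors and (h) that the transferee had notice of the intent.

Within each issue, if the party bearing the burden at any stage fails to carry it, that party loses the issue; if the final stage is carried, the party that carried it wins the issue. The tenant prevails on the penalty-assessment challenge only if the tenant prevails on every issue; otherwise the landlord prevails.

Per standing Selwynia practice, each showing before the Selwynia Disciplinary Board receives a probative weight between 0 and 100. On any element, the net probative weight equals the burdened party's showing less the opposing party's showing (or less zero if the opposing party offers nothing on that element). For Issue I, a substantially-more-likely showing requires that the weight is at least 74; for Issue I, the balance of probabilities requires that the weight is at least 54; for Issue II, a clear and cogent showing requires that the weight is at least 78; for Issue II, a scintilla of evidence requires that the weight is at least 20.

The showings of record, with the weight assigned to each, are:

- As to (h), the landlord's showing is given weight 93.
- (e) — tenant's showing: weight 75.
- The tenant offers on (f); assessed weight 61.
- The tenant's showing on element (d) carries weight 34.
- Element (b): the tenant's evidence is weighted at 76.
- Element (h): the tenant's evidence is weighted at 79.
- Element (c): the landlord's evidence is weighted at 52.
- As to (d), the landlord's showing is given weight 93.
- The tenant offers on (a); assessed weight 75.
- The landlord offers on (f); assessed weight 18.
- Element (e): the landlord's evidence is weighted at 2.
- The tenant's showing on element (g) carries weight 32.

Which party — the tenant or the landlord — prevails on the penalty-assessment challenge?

— Issue I —
Stage I.1 — burden on tenant; standard: a substantially-more-likely showing (weight is at least 74).
    (a): 75 ≥ 74 [met]
    (b): 76 ≥ 74 [met]
  Stage I.1 is satisfied; the onus moves to the landlord.
Stage I.2 — burden on landlord; standard: the balance of probabilities (weight is at least 54).
    (c): 52 < 54 [not met]
    (d): 93 − 34 = 59 ≥ 54 [met]
  The landlord does not carry Stage I.2.
The analysis ends at Stage I.2; the tenant prevails on this issue.
— Issue II —
Stage II.1 (tenant, a clear and cogent showing, weight is at least 78): (e) net 75−2=73 < 78 — fails.
  Stage II.1 not carried; the tenant fails its burden.
The analysis ends at Stage II.1; the landlord prevails on this issue.
Per-issue: Issue I → tenant; Issue II → landlord. The tenant must prevail on every issue; overall, the landlord prevails.

landlord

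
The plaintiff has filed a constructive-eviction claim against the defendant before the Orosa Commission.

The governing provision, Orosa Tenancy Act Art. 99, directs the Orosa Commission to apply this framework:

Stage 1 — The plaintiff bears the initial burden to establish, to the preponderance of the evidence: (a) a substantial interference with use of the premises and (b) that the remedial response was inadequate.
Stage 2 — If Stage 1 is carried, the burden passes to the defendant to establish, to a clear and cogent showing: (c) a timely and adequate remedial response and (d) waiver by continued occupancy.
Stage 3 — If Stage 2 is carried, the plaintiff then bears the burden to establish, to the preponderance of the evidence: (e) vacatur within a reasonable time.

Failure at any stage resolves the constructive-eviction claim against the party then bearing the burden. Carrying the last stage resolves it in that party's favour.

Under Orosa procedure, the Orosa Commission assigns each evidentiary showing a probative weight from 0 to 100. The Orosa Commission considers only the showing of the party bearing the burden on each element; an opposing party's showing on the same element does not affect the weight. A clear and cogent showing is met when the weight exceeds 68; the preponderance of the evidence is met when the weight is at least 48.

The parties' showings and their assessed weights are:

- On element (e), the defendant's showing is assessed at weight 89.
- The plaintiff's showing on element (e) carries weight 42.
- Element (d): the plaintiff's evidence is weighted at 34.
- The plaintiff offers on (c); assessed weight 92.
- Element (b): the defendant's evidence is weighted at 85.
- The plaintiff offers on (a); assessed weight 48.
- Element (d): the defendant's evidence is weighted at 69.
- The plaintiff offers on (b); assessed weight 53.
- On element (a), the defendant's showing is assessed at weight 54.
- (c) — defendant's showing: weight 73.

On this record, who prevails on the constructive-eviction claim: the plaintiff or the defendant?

defendant

Stage 1 — burden on plaintiff; standard: the preponderance of the evidence (weight is at least 48).
    (a): 48 (defendant's 54 disregarded) ≥ 48 [met]
    (b): 53 (defendant's 85 disregarded) ≥ 48 [met]
  Stage 1 carried; the burden shifts to the defendant.
Stage 2 — burden on defendant; standard: a clear and cogent showing (weight exceeds 68).
    (c): 73 (plaintiff's 92 disregarded) > 68 [met]
    (d): 69 (plaintiff's 34 disregarded) > 68 [met]
  Stage 2 is satisfied; the onus moves to the plaintiff.
Stage 3 — burden on plaintiff; standard: the preponderance of the evidence (weight is at least 48).
    (e): 42 (defendant's 89 disregarded) < 48 [not met]
  The plaintiff does not carry Stage 3.
The defendant prevails.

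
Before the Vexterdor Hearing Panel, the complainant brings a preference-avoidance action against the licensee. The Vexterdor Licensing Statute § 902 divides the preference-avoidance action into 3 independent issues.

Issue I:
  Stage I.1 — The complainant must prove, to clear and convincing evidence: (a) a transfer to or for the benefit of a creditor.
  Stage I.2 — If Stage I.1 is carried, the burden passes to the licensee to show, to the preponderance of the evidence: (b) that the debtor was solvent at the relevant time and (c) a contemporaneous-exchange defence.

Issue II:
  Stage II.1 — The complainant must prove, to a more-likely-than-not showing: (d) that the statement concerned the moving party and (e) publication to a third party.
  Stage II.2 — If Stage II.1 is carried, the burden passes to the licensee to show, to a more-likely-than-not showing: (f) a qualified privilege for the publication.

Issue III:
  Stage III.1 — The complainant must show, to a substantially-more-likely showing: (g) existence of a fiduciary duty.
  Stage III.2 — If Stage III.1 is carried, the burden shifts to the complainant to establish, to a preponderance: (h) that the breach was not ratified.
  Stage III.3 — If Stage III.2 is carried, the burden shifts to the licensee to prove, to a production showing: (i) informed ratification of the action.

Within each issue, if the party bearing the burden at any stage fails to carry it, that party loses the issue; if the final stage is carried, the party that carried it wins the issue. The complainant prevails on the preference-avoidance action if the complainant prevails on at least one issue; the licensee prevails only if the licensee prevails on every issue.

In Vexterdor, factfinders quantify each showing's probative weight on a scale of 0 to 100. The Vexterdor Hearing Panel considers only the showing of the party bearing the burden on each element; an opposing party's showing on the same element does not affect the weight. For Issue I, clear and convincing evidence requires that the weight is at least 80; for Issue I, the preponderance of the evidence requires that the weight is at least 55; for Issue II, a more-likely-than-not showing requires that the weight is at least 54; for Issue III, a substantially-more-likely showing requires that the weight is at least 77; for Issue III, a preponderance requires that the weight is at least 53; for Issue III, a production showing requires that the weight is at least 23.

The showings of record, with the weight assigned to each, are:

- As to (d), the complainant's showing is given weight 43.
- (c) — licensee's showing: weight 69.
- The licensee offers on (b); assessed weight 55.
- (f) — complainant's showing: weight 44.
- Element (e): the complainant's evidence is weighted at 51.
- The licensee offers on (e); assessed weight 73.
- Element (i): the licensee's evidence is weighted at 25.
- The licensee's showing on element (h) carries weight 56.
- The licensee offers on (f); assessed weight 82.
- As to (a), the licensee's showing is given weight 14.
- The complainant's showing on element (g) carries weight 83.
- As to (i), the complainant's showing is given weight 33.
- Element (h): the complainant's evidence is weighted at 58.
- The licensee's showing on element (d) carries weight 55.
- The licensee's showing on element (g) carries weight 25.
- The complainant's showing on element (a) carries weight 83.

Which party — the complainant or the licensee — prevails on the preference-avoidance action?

licensee

— Issue I —
Stage I.1 (complainant, clear and convincing evidence, weight is at least 80): (a) 83 (licensee's 14 disregarded) ≥ 80 — meets.
  All elements met. The burden passes to the licensee.
Stage I.2 (licensee, the preponderance of the evidence, weight is at least 55): (b) 55 ≥ 55 — meets; (c) 69 ≥ 55 — meets.
  The licensee carries the last stage.
With every stage satisfied, the licensee prevails on this issue.
— Issue II —
Stage II.1 (complainant, a more-likely-than-not showing, weight is at least 54): (d) 43 (licensee's 55 disregarded) < 54 — fails; (e) 51 (licensee's 73 disregarded) < 54 — fails.
  The complainant does not carry Stage II.1.
The licensee prevails on this issue.
— Issue III —
Stage III.1 (complainant, a substantially-more-likely showing, weight is at least 77): (g) 83 (licensee's 25 disregarded) ≥ 77 — meets.
  Stage III.1 carried; the burden remains with the complainant.
Stage III.2 (complainant, a preponderance, weight is at least 53): (h) 58 (licensee's 56 disregarded) ≥ 53 — meets.
  All elements met. The burden passes to the licensee.
Stage III.3 (licensee, a production showing, weight is at least 23): (i) 25 (complainant's 33 disregarded) ≥ 23 — meets.
  All elements met at the final stage.
All stages carried — the licensee prevails on this issue.
Per-issue: Issue I → licensee; Issue II → licensee; Issue III → licensee. The complainant must prevail on at least one issue; overall, the licensee prevails.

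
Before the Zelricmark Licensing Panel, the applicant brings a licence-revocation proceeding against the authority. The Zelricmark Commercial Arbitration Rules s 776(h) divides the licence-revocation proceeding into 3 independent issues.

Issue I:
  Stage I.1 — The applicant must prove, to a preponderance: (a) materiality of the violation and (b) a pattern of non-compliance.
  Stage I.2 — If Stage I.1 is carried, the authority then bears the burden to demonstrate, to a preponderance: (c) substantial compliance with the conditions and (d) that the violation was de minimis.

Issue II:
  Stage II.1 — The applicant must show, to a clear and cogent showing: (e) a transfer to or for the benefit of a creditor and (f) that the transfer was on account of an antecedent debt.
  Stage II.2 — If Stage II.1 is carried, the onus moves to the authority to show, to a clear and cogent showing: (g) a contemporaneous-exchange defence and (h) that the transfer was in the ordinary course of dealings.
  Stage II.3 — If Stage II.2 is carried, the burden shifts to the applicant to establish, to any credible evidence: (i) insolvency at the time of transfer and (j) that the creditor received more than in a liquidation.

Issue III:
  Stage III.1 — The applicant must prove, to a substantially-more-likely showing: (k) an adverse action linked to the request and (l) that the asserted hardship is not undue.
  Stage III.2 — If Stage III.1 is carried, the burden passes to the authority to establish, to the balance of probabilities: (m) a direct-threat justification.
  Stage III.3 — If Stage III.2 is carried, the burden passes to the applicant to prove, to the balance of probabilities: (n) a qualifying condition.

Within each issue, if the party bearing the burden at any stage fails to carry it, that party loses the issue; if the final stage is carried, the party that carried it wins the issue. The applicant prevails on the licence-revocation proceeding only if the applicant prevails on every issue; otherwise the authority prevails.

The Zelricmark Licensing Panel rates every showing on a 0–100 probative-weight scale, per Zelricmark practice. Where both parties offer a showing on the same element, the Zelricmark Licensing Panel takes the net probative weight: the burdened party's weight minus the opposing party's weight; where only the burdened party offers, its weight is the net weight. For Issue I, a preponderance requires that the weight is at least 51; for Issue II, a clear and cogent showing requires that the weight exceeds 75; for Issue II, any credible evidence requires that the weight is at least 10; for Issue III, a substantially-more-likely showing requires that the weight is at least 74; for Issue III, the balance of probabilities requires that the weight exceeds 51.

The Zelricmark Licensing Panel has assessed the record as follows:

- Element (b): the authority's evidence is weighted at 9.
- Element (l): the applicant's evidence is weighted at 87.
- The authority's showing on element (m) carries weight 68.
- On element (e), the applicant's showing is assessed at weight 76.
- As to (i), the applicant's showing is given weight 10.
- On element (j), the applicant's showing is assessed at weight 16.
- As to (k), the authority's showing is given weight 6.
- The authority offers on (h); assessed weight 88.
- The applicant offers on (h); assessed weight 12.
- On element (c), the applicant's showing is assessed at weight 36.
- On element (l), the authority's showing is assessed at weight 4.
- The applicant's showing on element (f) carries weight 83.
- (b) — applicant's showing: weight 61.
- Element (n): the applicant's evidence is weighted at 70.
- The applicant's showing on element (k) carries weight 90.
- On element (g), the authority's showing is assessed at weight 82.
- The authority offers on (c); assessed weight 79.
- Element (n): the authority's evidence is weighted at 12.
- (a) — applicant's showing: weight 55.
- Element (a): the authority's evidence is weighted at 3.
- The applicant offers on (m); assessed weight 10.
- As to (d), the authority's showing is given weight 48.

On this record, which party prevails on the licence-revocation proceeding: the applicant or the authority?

applicant

— Issue I —
At Stage I.1 the applicant must meet a preponderance (weight is at least 51): on (a) the weight is 55 less the opposing 3 gives net 52, ≥ 51, so (a) meets the standard; on (b) the weight is 61 less the opposing 9 gives net 52, ≥ 51, so (b) meets the standard.
  Stage I.1 is satisfied; the onus moves to the authority.
At Stage I.2 the authority must meet a preponderance (weight is at least 51): on (c) the weight is 79 less the opposing 36 gives net 43, < 51, so (c) does not meet the standard; on (d) the weight is 48, < 51, so (d) does not meet the standard.
  The authority does not carry Stage I.2.
The analysis ends at Stage I.2; the applicant prevails on this issue.
— Issue II —
At Stage II.1 the applicant must meet a clear and cogent showing (weight exceeds 75): on (e) the weight is 76, which does exceed 75, so (e) meets the standard; on (f) the weight is 83, > 75, so (f) meets the standard.
  Stage II.1 is satisfied; the onus moves to the authority.
At Stage II.2 the authority must meet a clear and cogent showing (weight exceeds 75): on (g) the weight is 82, which does exceed 75, so (g) meets the standard; on (h) the weight is 88 less the opposing 12 gives net 76, > 75, so (h) meets the standard.
  Stage II.2 is satisfied; the onus moves to the applicant.
At Stage II.3 the applicant must meet any credible evidence (weight is at least 10): on (i) the weight is 10, ≥ 10, so (i) meets the standard; on (j) the weight is 16, which does reach 10, so (j) meets the standard.
  The applicant carries the last stage.
All stages carried — the applicant prevails on this issue.
— Issue III —
At Stage III.1 the applicant must meet a substantially-more-likely showing (weight is at least 74): on (k) the weight is 90 less the opposing 6 gives net 84, ≥ 74, so (k) meets the standard; on (l) the weight is 87 less the opposing 4 gives net 83, ≥ 74, so (l) meets the standard.
  All elements met. The burden passes to the authority.
At Stage III.2 the authority must meet the balance of probabilities (weight exceeds 51): on (m) the weight is 68 less the opposing 10 gives net 58, > 51, so (m) meets the standard.
  All elements met. The burden passes to the applicant.
At Stage III.3 the applicant must meet the balance of probabilities (weight exceeds 51): on (n) the weight is 70 less the opposing 12 gives net 58, > 51, so (n) meets the standard.
  Stage III.3 carried; the final stage is satisfied.
All stages carried — the applicant prevails on this issue.
Per-issue: Issue I → applicant; Issue II → applicant; Issue III → applicant. The applicant must prevail on every issue; overall, the applicant prevails.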